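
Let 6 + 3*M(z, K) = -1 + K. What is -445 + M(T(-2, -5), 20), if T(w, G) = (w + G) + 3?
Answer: -1322/3 ≈ -440.67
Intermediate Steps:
T(w, G) = 3 + G + w (T(w, G) = (G + w) + 3 = 3 + G + w)
M(z, K) = -7/3 + K/3 (M(z, K) = -2 + (-1 + K)/3 = -2 + (-1/3 + K/3) = -7/3 + K/3)
-445 + M(T(-2, -5), 20) = -445 + (-7/3 + (1/3)*20) = -445 + (-7/3 + 20/3) = -445 + 13/3 = -1322/3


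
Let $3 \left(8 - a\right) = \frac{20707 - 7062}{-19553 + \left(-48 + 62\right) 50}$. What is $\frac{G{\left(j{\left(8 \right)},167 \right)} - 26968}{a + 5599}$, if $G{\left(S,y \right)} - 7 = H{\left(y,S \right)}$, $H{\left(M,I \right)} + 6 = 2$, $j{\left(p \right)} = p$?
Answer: $- \frac{1525113435}{317139958} \approx -4.809$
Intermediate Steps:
$H{\left(M,I \right)} = -4$ ($H{\left(M,I \right)} = -6 + 2 = -4$)
$a = \frac{466117}{56559}$ ($a = 8 - \frac{\left(20707 - 7062\right) \frac{1}{-19553 + \left(-48 + 62\right) 50}}{3} = 8 - \frac{13645 \frac{1}{-19553 + 14 \cdot 50}}{3} = 8 - \frac{13645 \frac{1}{-19553 + 700}}{3} = 8 - \frac{13645 \frac{1}{-18853}}{3} = 8 - \frac{13645 \left(- \frac{1}{18853}\right)}{3} = 8 - - \frac{13645}{56559} = 8 + \frac{13645}{56559} = \frac{466117}{56559} \approx 8.2413$)
$G{\left(S,y \right)} = 3$ ($G{\left(S,y \right)} = 7 - 4 = 3$)
$\frac{G{\left(j{\left(8 \right)},167 \right)} - 26968}{a + 5599} = \frac{3 - 26968}{\frac{466117}{56559} + 5599} = - \frac{26965}{\frac{317139958}{56559}} = \left(-26965\right) \frac{56559}{317139958} = - \frac{1525113435}{317139958}$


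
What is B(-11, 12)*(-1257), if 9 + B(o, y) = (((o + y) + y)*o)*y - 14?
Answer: 2185923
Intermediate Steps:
B(o, y) = -23 + o*y*(o + 2*y) (B(o, y) = -9 + ((((o + y) + y)*o)*y - 14) = -9 + (((o + 2*y)*o)*y - 14) = -9 + ((o*(o + 2*y))*y - 14) = -9 + (o*y*(o + 2*y) - 14) = -9 + (-14 + o*y*(o + 2*y)) = -23 + o*y*(o + 2*y))
B(-11, 12)*(-1257) = (-23 + 12*(-11)² + 2*(-11)*12²)*(-1257) = (-23 + 12*121 + 2*(-11)*144)*(-1257) = (-23 + 1452 - 3168)*(-1257) = -1739*(-1257) = 2185923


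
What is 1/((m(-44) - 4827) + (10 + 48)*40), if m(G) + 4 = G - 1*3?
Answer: -1/2558 ≈ -0.00039093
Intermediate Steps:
m(G) = -7 + G (m(G) = -4 + (G - 1*3) = -4 + (G - 3) = -4 + (-3 + G) = -7 + G)
1/((m(-44) - 4827) + (10 + 48)*40) = 1/(((-7 - 44) - 4827) + (10 + 48)*40) = 1/((-51 - 4827) + 58*40) = 1/(-4878 + 2320) = 1/(-2558) = -1/2558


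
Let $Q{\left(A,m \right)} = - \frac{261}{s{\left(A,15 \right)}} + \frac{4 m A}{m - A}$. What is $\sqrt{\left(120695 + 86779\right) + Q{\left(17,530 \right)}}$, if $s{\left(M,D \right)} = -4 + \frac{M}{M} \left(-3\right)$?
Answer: $\frac{\sqrt{297424697493}}{1197} \approx 455.61$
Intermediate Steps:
$s{\left(M,D \right)} = -7$ ($s{\left(M,D \right)} = -4 + 1 \left(-3\right) = -4 - 3 = -7$)
$Q{\left(A,m \right)} = \frac{261}{7} + \frac{4 A m}{m - A}$ ($Q{\left(A,m \right)} = - \frac{261}{-7} + \frac{4 m A}{m - A} = \left(-261\right) \left(- \frac{1}{7}\right) + \frac{4 A m}{m - A} = \frac{261}{7} + \frac{4 A m}{m - A}$)
$\sqrt{\left(120695 + 86779\right) + Q{\left(17,530 \right)}} = \sqrt{\left(120695 + 86779\right) + \frac{\left(-261\right) 530 + 261 \cdot 17 - 476 \cdot 530}{7 \left(17 - 530\right)}} = \sqrt{207474 + \frac{-138330 + 4437 - 252280}{7 \left(17 - 530\right)}} = \sqrt{207474 + \frac{1}{7} \frac{1}{-513} \left(-386173\right)} = \sqrt{207474 + \frac{1}{7} \left(- \frac{1}{513}\right) \left(-386173\right)} = \sqrt{207474 + \frac{386173}{3591}} = \sqrt{\frac{745425307}{3591}} = \frac{\sqrt{297424697493}}{1197}$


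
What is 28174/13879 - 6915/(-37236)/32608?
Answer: 11402908985399/5617254553984 ≈ 2.0300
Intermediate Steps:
28174/13879 - 6915/(-37236)/32608 = 28174*(1/13879) - 6915*(-1/37236)*(1/32608) = 28174/13879 + (2305/12412)*(1/32608) = 28174/13879 + 2305/404730496 = 11402908985399/5617254553984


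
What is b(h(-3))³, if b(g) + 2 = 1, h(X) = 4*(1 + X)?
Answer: -1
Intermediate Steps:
h(X) = 4 + 4*X
b(g) = -1 (b(g) = -2 + 1 = -1)
b(h(-3))³ = (-1)³ = -1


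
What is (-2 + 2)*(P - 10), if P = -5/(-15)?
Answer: 0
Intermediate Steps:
P = ⅓ (P = -5*(-1/15) = ⅓ ≈ 0.33333)
(-2 + 2)*(P - 10) = (-2 + 2)*(⅓ - 10) = 0*(-29/3) = 0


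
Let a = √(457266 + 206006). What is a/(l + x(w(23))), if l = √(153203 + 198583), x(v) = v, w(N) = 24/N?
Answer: -184*√165818/31015703 + 1058*√14583112737/93047109 ≈ 1.3707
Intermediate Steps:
l = √351786 ≈ 593.12
a = 2*√165818 (a = √663272 = 2*√165818 ≈ 814.42)
a/(l + x(w(23))) = (2*√165818)/(√351786 + 24/23) = (2*√165818)/(24/23 + √351786) = 2*√165818/(24/23 + √351786)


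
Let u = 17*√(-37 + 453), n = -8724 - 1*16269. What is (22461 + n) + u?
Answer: -2532 + 68*√26 ≈ -2185.3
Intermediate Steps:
n = -24993 (n = -8724 - 16269 = -24993)
u = 68*√26 (u = 17*√416 = 17*(4*√26) = 68*√26 ≈ 346.73)
(22461 + n) + u = (22461 - 24993) + 68*√26 = -2532 + 68*√26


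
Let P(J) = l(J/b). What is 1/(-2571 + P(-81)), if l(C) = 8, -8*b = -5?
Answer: -1/2563 ≈ -0.00039017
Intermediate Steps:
b = 5/8 (b = -⅛*(-5) = 5/8 ≈ 0.62500)
P(J) = 8
1/(-2571 + P(-81)) = 1/(-2571 + 8) = 1/(-2563) = -1/2563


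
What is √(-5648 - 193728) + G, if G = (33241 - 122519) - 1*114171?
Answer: -203449 + 4*I*√12461 ≈ -2.0345e+5 + 446.52*I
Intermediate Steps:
G = -203449 (G = -89278 - 114171 = -203449)
√(-5648 - 193728) + G = √(-5648 - 193728) - 203449 = √(-199376) - 203449 = 4*I*√12461 - 203449 = -203449 + 4*I*√12461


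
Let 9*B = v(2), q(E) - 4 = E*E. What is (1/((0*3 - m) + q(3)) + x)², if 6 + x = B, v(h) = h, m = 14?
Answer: 3721/81 ≈ 45.938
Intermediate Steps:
q(E) = 4 + E² (q(E) = 4 + E*E = 4 + E²)
B = 2/9 (B = (⅑)*2 = 2/9 ≈ 0.22222)
x = -52/9 (x = -6 + 2/9 = -52/9 ≈ -5.7778)
(1/((0*3 - m) + q(3)) + x)² = (1/((0*3 - 1*14) + (4 + 3²)) - 52/9)² = (1/((0 - 14) + (4 + 9)) - 52/9)² = (1/(-14 + 13) - 52/9)² = (1/(-1) - 52/9)² = (-1 - 52/9)² = (-61/9)² = 3721/81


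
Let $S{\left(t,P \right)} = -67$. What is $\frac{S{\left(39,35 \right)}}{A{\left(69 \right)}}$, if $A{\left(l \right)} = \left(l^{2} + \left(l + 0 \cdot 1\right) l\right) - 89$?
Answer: $- \frac{67}{9433} \approx -0.0071027$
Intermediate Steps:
$A{\left(l \right)} = -89 + 2 l^{2}$ ($A{\left(l \right)} = \left(l^{2} + \left(l + 0\right) l\right) - 89 = \left(l^{2} + l l\right) - 89 = \left(l^{2} + l^{2}\right) - 89 = 2 l^{2} - 89 = -89 + 2 l^{2}$)
$\frac{S{\left(39,35 \right)}}{A{\left(69 \right)}} = - \frac{67}{-89 + 2 \cdot 69^{2}} = - \frac{67}{-89 + 2 \cdot 4761} = - \frac{67}{-89 + 9522} = - \frac{67}{9433}$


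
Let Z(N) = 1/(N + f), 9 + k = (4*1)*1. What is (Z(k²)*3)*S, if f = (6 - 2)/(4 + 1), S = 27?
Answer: 135/43 ≈ 3.1395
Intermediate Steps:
k = -5 (k = -9 + (4*1)*1 = -9 + 4*1 = -9 + 4 = -5)
f = ⅘ (f = 4/5 = 4*(⅕) = ⅘ ≈ 0.80000)
Z(N) = 1/(⅘ + N) (Z(N) = 1/(N + ⅘) = 1/(⅘ + N))
(Z(k²)*3)*S = ((5/(4 + 5*(-5)²))*3)*27 = ((5/(4 + 5*25))*3)*27 = ((5/(4 + 125))*3)*27 = ((5/129)*3)*27 = (5/43)*27 = 135/43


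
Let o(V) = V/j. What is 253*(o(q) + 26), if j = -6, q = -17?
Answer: 43769/6 ≈ 7294.8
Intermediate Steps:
o(V) = -V/6 (o(V) = V/(-6) = V*(-⅙) = -V/6)
253*(o(q) + 26) = 253*(-⅙*(-17) + 26) = 253*(17/6 + 26) = 253*(173/6) = 43769/6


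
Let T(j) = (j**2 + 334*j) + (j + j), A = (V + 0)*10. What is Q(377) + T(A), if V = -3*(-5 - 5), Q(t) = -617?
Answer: 190183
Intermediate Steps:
V = 30 (V = -3*(-10) = 30)
A = 300 (A = (30 + 0)*10 = 30*10 = 300)
T(j) = j**2 + 336*j (T(j) = (j**2 + 334*j) + 2*j = j**2 + 336*j)
Q(377) + T(A) = -617 + 300*(336 + 300) = -617 + 300*636 = -617 + 190800 = 190183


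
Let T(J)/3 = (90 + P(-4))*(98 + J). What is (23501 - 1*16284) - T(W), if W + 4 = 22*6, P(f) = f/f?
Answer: -54481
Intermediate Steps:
P(f) = 1
W = 128 (W = -4 + 22*6 = -4 + 132 = 128)
T(J) = 26754 + 273*J (T(J) = 3*((90 + 1)*(98 + J)) = 3*(91*(98 + J)) = 3*(8918 + 91*J) = 26754 + 273*J)
(23501 - 1*16284) - T(W) = (23501 - 1*16284) - (26754 + 273*128) = (23501 - 16284) - (26754 + 34944) = 7217 - 1*61698 = 7217 - 61698 = -54481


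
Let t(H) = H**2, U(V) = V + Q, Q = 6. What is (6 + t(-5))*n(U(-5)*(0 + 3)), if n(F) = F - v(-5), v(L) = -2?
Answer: 155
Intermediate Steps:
U(V) = 6 + V (U(V) = V + 6 = 6 + V)
n(F) = 2 + F (n(F) = F - 1*(-2) = F + 2 = 2 + F)
(6 + t(-5))*n(U(-5)*(0 + 3)) = (6 + (-5)**2)*(2 + (6 - 5)*(0 + 3)) = (6 + 25)*(2 + 1*3) = 31*(2 + 3) = 31*5 = 155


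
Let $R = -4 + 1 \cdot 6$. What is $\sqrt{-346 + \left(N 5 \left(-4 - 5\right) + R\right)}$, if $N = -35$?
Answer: $\sqrt{1231} \approx 35.086$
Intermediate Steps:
$R = 2$ ($R = -4 + 6 = 2$)
$\sqrt{-346 + \left(N 5 \left(-4 - 5\right) + R\right)} = \sqrt{-346 - \left(-2 + 35 \cdot 5 \left(-4 - 5\right)\right)} = \sqrt{-346 - \left(-2 + 35 \cdot 5 \left(-9\right)\right)} = \sqrt{-346 + \left(\left(-35\right) \left(-45\right) + 2\right)} = \sqrt{-346 + \left(1575 + 2\right)} = \sqrt{-346 + 1577} = \sqrt{1231}$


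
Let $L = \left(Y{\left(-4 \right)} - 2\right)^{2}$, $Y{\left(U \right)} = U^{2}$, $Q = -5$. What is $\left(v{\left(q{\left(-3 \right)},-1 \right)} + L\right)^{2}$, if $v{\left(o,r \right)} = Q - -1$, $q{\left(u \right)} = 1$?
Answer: $36864$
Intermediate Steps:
$v{\left(o,r \right)} = -4$ ($v{\left(o,r \right)} = -5 - -1 = -5 + 1 = -4$)
$L = 196$ ($L = \left(\left(-4\right)^{2} - 2\right)^{2} = \left(16 - 2\right)^{2} = 14^{2} = 196$)
$\left(v{\left(q{\left(-3 \right)},-1 \right)} + L\right)^{2} = \left(-4 + 196\right)^{2} = 192^{2} = 36864$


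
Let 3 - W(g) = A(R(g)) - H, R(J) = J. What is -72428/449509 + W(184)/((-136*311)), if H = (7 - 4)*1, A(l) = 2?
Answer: -766303181/4753108166 ≈ -0.16122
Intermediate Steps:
H = 3 (H = 3*1 = 3)
W(g) = 4 (W(g) = 3 - (2 - 1*3) = 3 - (2 - 3) = 3 - 1*(-1) = 3 + 1 = 4)
-72428/449509 + W(184)/((-136*311)) = -72428/449509 + 4/((-136*311)) = -72428*1/449509 + 4/(-42296) = -72428/449509 + 4*(-1/42296) = -72428/449509 - 1/10574 = -766303181/4753108166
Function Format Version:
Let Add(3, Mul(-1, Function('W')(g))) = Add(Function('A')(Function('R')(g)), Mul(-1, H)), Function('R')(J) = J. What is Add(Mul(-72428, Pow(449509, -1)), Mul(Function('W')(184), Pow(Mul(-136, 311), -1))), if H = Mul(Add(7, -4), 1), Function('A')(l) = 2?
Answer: Rational(-766303181, 4753108166) ≈ -0.16122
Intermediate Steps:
H = 3 (H = Mul(3, 1) = 3)
Function('W')(g) = 4 (Function('W')(g) = Add(3, Mul(-1, Add(2, Mul(-1, 3)))) = Add(3, Mul(-1, Add(2, -3))) = Add(3, Mul(-1, -1)) = Add(3, 1) = 4)
Add(Mul(-72428, Pow(449509, -1)), Mul(Function('W')(184), Pow(Mul(-136, 311), -1))) = Add(Mul(-72428, Pow(449509, -1)), Mul(4, Pow(Mul(-136, 311), -1))) = Add(Mul(-72428, Rational(1, 449509)), Mul(4, Pow(-42296, -1))) = Add(Rational(-72428, 449509), Mul(4, Rational(-1, 42296))) = Add(Rational(-72428, 449509), Rational(-1, 10574)) = Rational(-766303181, 4753108166)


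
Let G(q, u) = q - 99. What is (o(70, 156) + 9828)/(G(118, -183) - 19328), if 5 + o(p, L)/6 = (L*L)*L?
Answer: -22788294/19309 ≈ -1180.2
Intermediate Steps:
G(q, u) = -99 + q
o(p, L) = -30 + 6*L³ (o(p, L) = -30 + 6*((L*L)*L) = -30 + 6*(L²*L) = -30 + 6*L³)
(o(70, 156) + 9828)/(G(118, -183) - 19328) = ((-30 + 6*156³) + 9828)/((-99 + 118) - 19328) = ((-30 + 6*3796416) + 9828)/(19 - 19328) = ((-30 + 22778496) + 9828)/(-19309) = (22778466 + 9828)*(-1/19309) = 22788294*(-1/19309) = -22788294/19309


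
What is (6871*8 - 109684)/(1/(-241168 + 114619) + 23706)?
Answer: -6924255084/2999970593 ≈ -2.3081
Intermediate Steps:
(6871*8 - 109684)/(1/(-241168 + 114619) + 23706) = (54968 - 109684)/(1/(-126549) + 23706) = -54716/(-1/126549 + 23706) = -54716/2999970593/126549 = -54716*126549/2999970593 = -6924255084/2999970593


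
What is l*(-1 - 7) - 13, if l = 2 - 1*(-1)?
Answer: -37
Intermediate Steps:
l = 3 (l = 2 + 1 = 3)
l*(-1 - 7) - 13 = 3*(-1 - 7) - 13 = 3*(-8) - 13 = -24 - 13 = -37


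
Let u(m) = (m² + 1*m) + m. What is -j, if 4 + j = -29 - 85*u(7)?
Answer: 5388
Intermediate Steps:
u(m) = m² + 2*m (u(m) = (m² + m) + m = (m + m²) + m = m² + 2*m)
j = -5388 (j = -4 + (-29 - 595*(2 + 7)) = -4 + (-29 - 595*9) = -4 + (-29 - 85*63) = -4 + (-29 - 5355) = -4 - 5384 = -5388)
-j = -1*(-5388) = 5388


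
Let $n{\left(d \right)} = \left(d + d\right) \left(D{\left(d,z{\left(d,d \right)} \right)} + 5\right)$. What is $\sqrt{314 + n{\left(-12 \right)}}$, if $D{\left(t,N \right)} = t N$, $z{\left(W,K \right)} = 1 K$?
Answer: $i \sqrt{3262} \approx 57.114 i$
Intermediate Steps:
$z{\left(W,K \right)} = K$
$D{\left(t,N \right)} = N t$
$n{\left(d \right)} = 2 d \left(5 + d^{2}\right)$ ($n{\left(d \right)} = \left(d + d\right) \left(d d + 5\right) = 2 d \left(d^{2} + 5\right) = 2 d \left(5 + d^{2}\right)$)
$\sqrt{314 + n{\left(-12 \right)}} = \sqrt{314 + 2 \left(-12\right) \left(5 + \left(-12\right)^{2}\right)} = \sqrt{314 + 2 \left(-12\right) \left(5 + 144\right)} = \sqrt{314 + 2 \left(-12\right) 149} = \sqrt{314 - 3576} = \sqrt{-3262} = i \sqrt{3262}$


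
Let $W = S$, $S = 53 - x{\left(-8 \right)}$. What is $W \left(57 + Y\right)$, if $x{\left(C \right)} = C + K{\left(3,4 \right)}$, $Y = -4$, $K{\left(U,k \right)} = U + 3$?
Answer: $2915$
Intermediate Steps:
$K{\left(U,k \right)} = 3 + U$
$x{\left(C \right)} = 6 + C$ ($x{\left(C \right)} = C + \left(3 + 3\right) = C + 6 = 6 + C$)
$S = 55$ ($S = 53 - \left(6 - 8\right) = 53 - -2 = 53 + 2 = 55$)
$W = 55$
$W \left(57 + Y\right) = 55 \left(57 - 4\right) = 55 \cdot 53 = 2915$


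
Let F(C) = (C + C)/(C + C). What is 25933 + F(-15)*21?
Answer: 25954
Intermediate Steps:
F(C) = 1 (F(C) = (2*C)/((2*C)) = (2*C)*(1/(2*C)) = 1)
25933 + F(-15)*21 = 25933 + 1*21 = 25933 + 21 = 25954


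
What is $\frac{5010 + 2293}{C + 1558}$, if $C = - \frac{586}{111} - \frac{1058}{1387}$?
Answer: $\frac{1124347971}{238934786} \approx 4.7057$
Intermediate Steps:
$C = - \frac{930220}{153957}$ ($C = \left(-586\right) \frac{1}{111} - \frac{1058}{1387} = - \frac{586}{111} - \frac{1058}{1387} = - \frac{930220}{153957} \approx -6.0421$)
$\frac{5010 + 2293}{C + 1558} = \frac{5010 + 2293}{- \frac{930220}{153957} + 1558} = \frac{7303}{\frac{238934786}{153957}} = 7303 \cdot \frac{153957}{238934786} = \frac{1124347971}{238934786}$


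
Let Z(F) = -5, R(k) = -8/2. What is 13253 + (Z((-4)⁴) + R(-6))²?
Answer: 13334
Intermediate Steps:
R(k) = -4 (R(k) = -8*½ = -4)
13253 + (Z((-4)⁴) + R(-6))² = 13253 + (-5 - 4)² = 13253 + (-9)² = 13253 + 81 = 13334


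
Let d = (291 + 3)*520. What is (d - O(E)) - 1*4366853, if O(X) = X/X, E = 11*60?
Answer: -4213974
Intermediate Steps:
E = 660
O(X) = 1
d = 152880 (d = 294*520 = 152880)
(d - O(E)) - 1*4366853 = (152880 - 1*1) - 1*4366853 = (152880 - 1) - 4366853 = 152879 - 4366853 = -4213974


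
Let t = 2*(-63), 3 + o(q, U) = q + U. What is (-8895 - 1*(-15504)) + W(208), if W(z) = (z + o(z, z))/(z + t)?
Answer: 542559/82 ≈ 6616.6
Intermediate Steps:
o(q, U) = -3 + U + q (o(q, U) = -3 + (q + U) = -3 + (U + q) = -3 + U + q)
t = -126
W(z) = (-3 + 3*z)/(-126 + z) (W(z) = (z + (-3 + z + z))/(z - 126) = (z + (-3 + 2*z))/(-126 + z) = (-3 + 3*z)/(-126 + z))
(-8895 - 1*(-15504)) + W(208) = (-8895 - 1*(-15504)) + 3*(-1 + 208)/(-126 + 208) = (-8895 + 15504) + 3*207/82 = 6609 + 3*(1/82)*207 = 6609 + 621/82 = 542559/82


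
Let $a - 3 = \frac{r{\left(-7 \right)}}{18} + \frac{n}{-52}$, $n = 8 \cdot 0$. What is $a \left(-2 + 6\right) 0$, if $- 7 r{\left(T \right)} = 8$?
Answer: $0$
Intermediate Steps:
$n = 0$
$r{\left(T \right)} = - \frac{8}{7}$ ($r{\left(T \right)} = \left(- \frac{1}{7}\right) 8 = - \frac{8}{7}$)
$a = \frac{185}{63}$ ($a = 3 + \left(- \frac{8}{7 \cdot 18} + \frac{0}{-52}\right) = 3 + \left(\left(- \frac{8}{7}\right) \frac{1}{18} + 0 \left(- \frac{1}{52}\right)\right) = 3 + \left(- \frac{4}{63} + 0\right) = 3 - \frac{4}{63} = \frac{185}{63} \approx 2.9365$)
$a \left(-2 + 6\right) 0 = \frac{185 \left(-2 + 6\right) 0}{63} = \frac{185 \cdot 4 \cdot 0}{63} = \frac{185}{63} \cdot 0 = 0$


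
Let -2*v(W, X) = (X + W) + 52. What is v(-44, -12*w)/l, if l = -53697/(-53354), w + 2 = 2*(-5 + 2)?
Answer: -396344/7671 ≈ -51.668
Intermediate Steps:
w = -8 (w = -2 + 2*(-5 + 2) = -2 + 2*(-3) = -2 - 6 = -8)
v(W, X) = -26 - W/2 - X/2 (v(W, X) = -((X + W) + 52)/2 = -((W + X) + 52)/2 = -(52 + W + X)/2 = -26 - W/2 - X/2)
l = 7671/7622 (l = -53697*(-1/53354) = 7671/7622 ≈ 1.0064)
v(-44, -12*w)/l = (-26 - ½*(-44) - (-6)*(-8))/(7671/7622) = (-26 + 22 - ½*96)*(7622/7671) = (-26 + 22 - 48)*(7622/7671) = -52*7622/7671 = -396344/7671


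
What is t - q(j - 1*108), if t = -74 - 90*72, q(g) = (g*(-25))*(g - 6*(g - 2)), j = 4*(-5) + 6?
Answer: -1903654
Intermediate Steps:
j = -14 (j = -20 + 6 = -14)
q(g) = -25*g*(12 - 5*g) (q(g) = (-25*g)*(g - 6*(-2 + g)) = (-25*g)*(g + (12 - 6*g)) = (-25*g)*(12 - 5*g) = -25*g*(12 - 5*g))
t = -6554 (t = -74 - 6480 = -6554)
t - q(j - 1*108) = -6554 - 25*(-14 - 1*108)*(-12 + 5*(-14 - 1*108)) = -6554 - 25*(-14 - 108)*(-12 + 5*(-14 - 108)) = -6554 - 25*(-122)*(-12 + 5*(-122)) = -6554 - 25*(-122)*(-12 - 610) = -6554 - 25*(-122)*(-622) = -6554 - 1*1897100 = -6554 - 1897100 = -1903654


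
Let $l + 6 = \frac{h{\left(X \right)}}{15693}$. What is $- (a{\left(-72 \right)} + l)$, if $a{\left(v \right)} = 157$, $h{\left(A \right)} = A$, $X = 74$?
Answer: $- \frac{2369717}{15693} \approx -151.0$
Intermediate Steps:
$l = - \frac{94084}{15693}$ ($l = -6 + \frac{74}{15693} = - \frac{94084}{15693} \approx -5.9953$)
$- (a{\left(-72 \right)} + l) = - (157 - \frac{94084}{15693}) = \left(-1\right) \frac{2369717}{15693} = - \frac{2369717}{15693}$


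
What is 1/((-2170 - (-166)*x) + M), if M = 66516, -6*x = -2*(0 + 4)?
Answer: 3/193702 ≈ 1.5488e-5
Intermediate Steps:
x = 4/3 (x = -(-1)*(0 + 4)/3 = -(-1)*4/3 = -⅙*(-8) = 4/3 ≈ 1.3333)
1/((-2170 - (-166)*x) + M) = 1/((-2170 - (-166)*4/3) + 66516) = 1/((-2170 - 1*(-664/3)) + 66516) = 1/((-2170 + 664/3) + 66516) = 1/(-5846/3 + 66516) = 1/(193702/3) = 3/193702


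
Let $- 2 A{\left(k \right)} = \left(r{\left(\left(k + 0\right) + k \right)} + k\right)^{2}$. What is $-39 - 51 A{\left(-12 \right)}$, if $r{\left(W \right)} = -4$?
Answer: $6489$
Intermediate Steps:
$A{\left(k \right)} = - \frac{\left(-4 + k\right)^{2}}{2}$
$-39 - 51 A{\left(-12 \right)} = -39 - 51 \left(- \frac{\left(-4 - 12\right)^{2}}{2}\right) = -39 - 51 \left(- \frac{\left(-16\right)^{2}}{2}\right) = -39 - 51 \left(\left(- \frac{1}{2}\right) 256\right) = -39 - -6528 = -39 + 6528 = 6489$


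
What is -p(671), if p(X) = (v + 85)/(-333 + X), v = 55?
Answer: -70/169 ≈ -0.41420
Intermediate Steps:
p(X) = 140/(-333 + X) (p(X) = (55 + 85)/(-333 + X) = 140/(-333 + X))
-p(671) = -140/(-333 + 671) = -140/338 = -1*70/169 = -70/169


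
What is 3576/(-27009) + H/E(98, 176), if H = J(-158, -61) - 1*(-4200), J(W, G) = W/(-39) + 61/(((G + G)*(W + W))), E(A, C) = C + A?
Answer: 308284695167/20267409552 ≈ 15.211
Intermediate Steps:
E(A, C) = A + C
J(W, G) = -W/39 + 61/(4*G*W) (J(W, G) = W*(-1/39) + 61/(((2*G)*(2*W))) = -W/39 + 61/((4*G*W)) = -W/39 + 61*(1/(4*G*W)) = -W/39 + 61/(4*G*W))
H = 103621495/24648 (H = (-1/39*(-158) + (61/4)/(-61*(-158))) - 1*(-4200) = (158/39 + (61/4)*(-1/61)*(-1/158)) + 4200 = (158/39 + 1/632) + 4200 = 99895/24648 + 4200 = 103621495/24648 ≈ 4204.1)
3576/(-27009) + H/E(98, 176) = 3576/(-27009) + 103621495/(24648*(98 + 176)) = 3576*(-1/27009) + (103621495/24648)/274 = -1192/9003 + (103621495/24648)*(1/274) = -1192/9003 + 103621495/6753552 = 308284695167/20267409552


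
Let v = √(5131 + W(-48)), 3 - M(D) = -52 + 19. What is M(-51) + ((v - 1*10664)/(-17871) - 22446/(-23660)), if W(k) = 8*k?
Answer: 1133946119/30201990 - √4747/17871 ≈ 37.542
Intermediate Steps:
M(D) = 36 (M(D) = 3 - (-52 + 19) = 3 - 1*(-33) = 3 + 33 = 36)
v = √4747 (v = √(5131 + 8*(-48)) = √(5131 - 384) = √4747 ≈ 68.898)
M(-51) + ((v - 1*10664)/(-17871) - 22446/(-23660)) = 36 + ((√4747 - 1*10664)/(-17871) - 22446/(-23660)) = 36 + ((√4747 - 10664)*(-1/17871) - 22446*(-1/23660)) = 36 + ((-10664 + √4747)*(-1/17871) + 11223/11830) = 36 + ((10664/17871 - √4747/17871) + 11223/11830) = 36 + (46674479/30201990 - √4747/17871) = 1133946119/30201990 - √4747/17871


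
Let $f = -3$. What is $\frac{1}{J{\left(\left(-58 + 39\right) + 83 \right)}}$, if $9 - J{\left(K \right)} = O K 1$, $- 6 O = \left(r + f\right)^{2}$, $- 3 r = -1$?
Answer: $\frac{27}{2291} \approx 0.011785$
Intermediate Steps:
$r = \frac{1}{3}$ ($r = \left(- \frac{1}{3}\right) \left(-1\right) = \frac{1}{3} \approx 0.33333$)
$O = - \frac{32}{27}$ ($O = - \frac{\left(\frac{1}{3} - 3\right)^{2}}{6} = - \frac{\left(- \frac{8}{3}\right)^{2}}{6} = \left(- \frac{1}{6}\right) \frac{64}{9} = - \frac{32}{27} \approx -1.1852$)
$J{\left(K \right)} = 9 + \frac{32 K}{27}$ ($J{\left(K \right)} = 9 - - \frac{32 K}{27} \cdot 1 = 9 - - \frac{32 K}{27} = 9 + \frac{32 K}{27}$)
$\frac{1}{J{\left(\left(-58 + 39\right) + 83 \right)}} = \frac{1}{9 + \frac{32 \left(\left(-58 + 39\right) + 83\right)}{27}} = \frac{1}{9 + \frac{32 \left(-19 + 83\right)}{27}} = \frac{1}{9 + \frac{32}{27} \cdot 64} = \frac{1}{9 + \frac{2048}{27}} = \frac{1}{\frac{2291}{27}} = \frac{27}{2291}$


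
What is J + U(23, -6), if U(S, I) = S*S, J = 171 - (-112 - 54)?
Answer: 866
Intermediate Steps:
J = 337 (J = 171 - 1*(-166) = 171 + 166 = 337)
U(S, I) = S²
J + U(23, -6) = 337 + 23² = 337 + 529 = 866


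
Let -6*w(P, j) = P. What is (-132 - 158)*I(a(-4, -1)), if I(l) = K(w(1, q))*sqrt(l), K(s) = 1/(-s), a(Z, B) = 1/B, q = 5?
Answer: -1740*I ≈ -1740.0*I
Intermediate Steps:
w(P, j) = -P/6
K(s) = -1/s
I(l) = 6*sqrt(l) (I(l) = (-1/((-1/6*1)))*sqrt(l) = (-1/(-1/6))*sqrt(l) = (-1*(-6))*sqrt(l) = 6*sqrt(l))
(-132 - 158)*I(a(-4, -1)) = (-132 - 158)*(6*sqrt(1/(-1))) = -1740*sqrt(-1) = -1740*I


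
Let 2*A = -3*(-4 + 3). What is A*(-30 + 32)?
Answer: 3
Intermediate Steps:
A = 3/2 (A = (-3*(-4 + 3))/2 = (-3*(-1))/2 = (½)*3 = 3/2 ≈ 1.5000)
A*(-30 + 32) = 3*(-30 + 32)/2 = (3/2)*2 = 3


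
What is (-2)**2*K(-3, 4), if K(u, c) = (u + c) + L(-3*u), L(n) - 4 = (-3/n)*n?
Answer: 8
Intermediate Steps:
L(n) = 1 (L(n) = 4 + (-3/n)*n = 4 - 3 = 1)
K(u, c) = 1 + c + u (K(u, c) = (u + c) + 1 = (c + u) + 1 = 1 + c + u)
(-2)**2*K(-3, 4) = (-2)**2*(1 + 4 - 3) = 4*2 = 8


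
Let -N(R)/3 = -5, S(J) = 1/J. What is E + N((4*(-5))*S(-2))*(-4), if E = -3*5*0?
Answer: -60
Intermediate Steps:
N(R) = 15 (N(R) = -3*(-5) = 15)
E = 0 (E = -15*0 = 0)
E + N((4*(-5))*S(-2))*(-4) = 0 + 15*(-4) = 0 - 60 = -60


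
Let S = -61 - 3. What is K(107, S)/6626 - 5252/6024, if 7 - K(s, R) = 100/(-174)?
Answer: -20997282/24115327 ≈ -0.87070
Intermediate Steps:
S = -64
K(s, R) = 659/87 (K(s, R) = 7 - 100/(-174) = 7 - 100*(-1)/174 = 7 - 1*(-50/87) = 7 + 50/87 = 659/87)
K(107, S)/6626 - 5252/6024 = (659/87)/6626 - 5252/6024 = (659/87)*(1/6626) - 5252*1/6024 = 659/576462 - 1313/1506 = -20997282/24115327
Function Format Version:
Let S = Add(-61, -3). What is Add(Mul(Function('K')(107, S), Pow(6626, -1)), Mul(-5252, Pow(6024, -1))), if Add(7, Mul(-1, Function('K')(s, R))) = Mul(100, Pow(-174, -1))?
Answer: Rational(-20997282, 24115327) ≈ -0.87070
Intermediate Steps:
S = -64
Function('K')(s, R) = Rational(659, 87) (Function('K')(s, R) = Add(7, Mul(-1, Mul(100, Pow(-174, -1)))) = Add(7, Mul(-1, Mul(100, Rational(-1, 174)))) = Add(7, Mul(-1, Rational(-50, 87))) = Add(7, Rational(50, 87)) = Rational(659, 87))
Add(Mul(Function('K')(107, S), Pow(6626, -1)), Mul(-5252, Pow(6024, -1))) = Add(Mul(Rational(659, 87), Pow(6626, -1)), Mul(-5252, Pow(6024, -1))) = Add(Mul(Rational(659, 87), Rational(1, 6626)), Mul(-5252, Rational(1, 6024))) = Add(Rational(659, 576462), Rational(-1313, 1506)) = Rational(-20997282, 24115327)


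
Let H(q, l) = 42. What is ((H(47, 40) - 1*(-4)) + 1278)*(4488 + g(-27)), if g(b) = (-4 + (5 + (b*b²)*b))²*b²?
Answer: 272600884789677456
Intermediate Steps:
g(b) = b²*(1 + b⁴)² (g(b) = (-4 + (5 + b³*b))²*b² = (-4 + (5 + b⁴))²*b² = (1 + b⁴)²*b² = b²*(1 + b⁴)²)
((H(47, 40) - 1*(-4)) + 1278)*(4488 + g(-27)) = ((42 - 1*(-4)) + 1278)*(4488 + (-27)²*(1 + (-27)⁴)²) = ((42 + 4) + 1278)*(4488 + 729*(1 + 531441)²) = (46 + 1278)*(4488 + 729*531442²) = 1324*(4488 + 729*282430599364) = 1324*(4488 + 205891906936356) = 1324*205891906940844 = 272600884789677456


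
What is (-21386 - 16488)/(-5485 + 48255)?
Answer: -18937/21385 ≈ -0.88553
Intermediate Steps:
(-21386 - 16488)/(-5485 + 48255) = -37874/42770 = -37874*1/42770 = -18937/21385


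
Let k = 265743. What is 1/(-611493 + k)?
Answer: -1/345750 ≈ -2.8923e-6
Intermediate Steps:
1/(-611493 + k) = 1/(-611493 + 265743) = 1/(-345750) = -1/345750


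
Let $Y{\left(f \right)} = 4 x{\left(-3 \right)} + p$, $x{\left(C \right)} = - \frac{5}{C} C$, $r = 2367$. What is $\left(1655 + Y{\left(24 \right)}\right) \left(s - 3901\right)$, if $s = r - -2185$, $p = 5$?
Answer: $1067640$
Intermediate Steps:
$s = 4552$ ($s = 2367 - -2185 = 2367 + 2185 = 4552$)
$x{\left(C \right)} = -5$
$Y{\left(f \right)} = -15$ ($Y{\left(f \right)} = 4 \left(-5\right) + 5 = -20 + 5 = -15$)
$\left(1655 + Y{\left(24 \right)}\right) \left(s - 3901\right) = \left(1655 - 15\right) \left(4552 - 3901\right) = 1640 \cdot 651 = 1067640$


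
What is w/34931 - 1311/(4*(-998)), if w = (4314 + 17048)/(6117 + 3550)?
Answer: 442781104951/1348010484184 ≈ 0.32847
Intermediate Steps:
w = 21362/9667 ≈ 2.2098
w/34931 - 1311/(4*(-998)) = (21362/9667)/34931 - 1311/(4*(-998)) = (21362/9667)*(1/34931) - 1311/(-3992) = 21362/337677977 - 1311*(-1/3992) = 21362/337677977 + 1311/3992 = 442781104951/1348010484184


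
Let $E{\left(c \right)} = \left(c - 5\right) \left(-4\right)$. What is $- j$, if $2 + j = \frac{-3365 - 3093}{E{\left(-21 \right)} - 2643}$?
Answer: $- \frac{1380}{2539} \approx -0.54352$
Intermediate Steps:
$E{\left(c \right)} = 20 - 4 c$ ($E{\left(c \right)} = \left(-5 + c\right) \left(-4\right) = 20 - 4 c$)
$j = \frac{1380}{2539}$ ($j = -2 + \frac{-3365 - 3093}{\left(20 - -84\right) - 2643} = -2 - \frac{6458}{\left(20 + 84\right) - 2643} = -2 - \frac{6458}{104 - 2643} = -2 - \frac{6458}{-2539} = -2 - - \frac{6458}{2539} = -2 + \frac{6458}{2539} = \frac{1380}{2539} \approx 0.54352$)
$- j = \left(-1\right) \frac{1380}{2539} = - \frac{1380}{2539}$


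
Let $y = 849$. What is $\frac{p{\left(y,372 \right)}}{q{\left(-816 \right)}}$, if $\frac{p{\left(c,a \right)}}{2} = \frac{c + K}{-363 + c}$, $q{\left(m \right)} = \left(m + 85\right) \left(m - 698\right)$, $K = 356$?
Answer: $\frac{1205}{268936362} \approx 4.4806 \cdot 10^{-6}$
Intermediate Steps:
$q{\left(m \right)} = \left(-698 + m\right) \left(85 + m\right)$ ($q{\left(m \right)} = \left(85 + m\right) \left(-698 + m\right) = \left(-698 + m\right) \left(85 + m\right)$)
$p{\left(c,a \right)} = \frac{2 \left(356 + c\right)}{-363 + c}$ ($p{\left(c,a \right)} = 2 \frac{c + 356}{-363 + c} = 2 \frac{356 + c}{-363 + c} = \frac{2 \left(356 + c\right)}{-363 + c}$)
$\frac{p{\left(y,372 \right)}}{q{\left(-816 \right)}} = \frac{2 \frac{1}{-363 + 849} \left(356 + 849\right)}{-59330 + \left(-816\right)^{2} - -500208} = \frac{2 \cdot \frac{1}{486} \cdot 1205}{-59330 + 665856 + 500208} = \frac{2 \cdot \frac{1}{486} \cdot 1205}{1106734} = \frac{1205}{243} \cdot \frac{1}{1106734} = \frac{1205}{268936362}$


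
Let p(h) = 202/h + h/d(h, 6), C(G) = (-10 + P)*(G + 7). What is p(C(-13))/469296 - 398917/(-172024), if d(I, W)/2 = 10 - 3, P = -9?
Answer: 4668595709207/2013208741656 ≈ 2.3190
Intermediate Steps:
d(I, W) = 14 (d(I, W) = 2*(10 - 3) = 2*7 = 14)
C(G) = -133 - 19*G (C(G) = (-10 - 9)*(G + 7) = -19*(7 + G) = -133 - 19*G)
p(h) = 202/h + h/14
p(C(-13))/469296 - 398917/(-172024) = (202/(-133 - 19*(-13)) + (-133 - 19*(-13))/14)/469296 - 398917/(-172024) = (202/(-133 + 247) + (-133 + 247)/14)*(1/469296) - 398917*(-1/172024) = (202/114 + (1/14)*114)*(1/469296) + 398917/172024 = (202*(1/114) + 57/7)*(1/469296) + 398917/172024 = (101/57 + 57/7)*(1/469296) + 398917/172024 = (3956/399)*(1/469296) + 398917/172024 = 989/46812276 + 398917/172024 = 4668595709207/2013208741656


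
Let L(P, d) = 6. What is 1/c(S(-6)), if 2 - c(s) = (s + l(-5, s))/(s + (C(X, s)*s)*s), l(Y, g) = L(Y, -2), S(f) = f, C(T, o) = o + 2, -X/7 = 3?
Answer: 1/2 ≈ 0.50000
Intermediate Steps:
X = -21 (X = -7*3 = -21)
C(T, o) = 2 + o
l(Y, g) = 6
c(s) = 2 - (6 + s)/(s + s**2*(2 + s)) (c(s) = 2 - (s + 6)/(s + ((2 + s)*s)*s) = 2 - (6 + s)/(s + (s*(2 + s))*s) = 2 - (6 + s)/(s + s**2*(2 + s)))
1/c(S(-6)) = 1/((-6 - 6 + 2*(-6)**2*(2 - 6))/((-6)*(1 - 6*(2 - 6)))) = 1/(-(-6 - 6 + 2*36*(-4))/(6*(1 - 6*(-4)))) = 1/(-(-6 - 6 - 288)/(6*(1 + 24))) = 1/(-1/6*(-300)/25) = 1/(-1/6*1/25*(-300)) = 1/2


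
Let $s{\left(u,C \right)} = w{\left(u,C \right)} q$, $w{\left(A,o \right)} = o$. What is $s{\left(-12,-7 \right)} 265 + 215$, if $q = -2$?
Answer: $3925$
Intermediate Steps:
$s{\left(u,C \right)} = - 2 C$ ($s{\left(u,C \right)} = C \left(-2\right) = - 2 C$)
$s{\left(-12,-7 \right)} 265 + 215 = \left(-2\right) \left(-7\right) 265 + 215 = 14 \cdot 265 + 215 = 3710 + 215 = 3925$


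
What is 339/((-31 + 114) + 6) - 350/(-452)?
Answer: 92189/20114 ≈ 4.5833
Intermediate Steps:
339/((-31 + 114) + 6) - 350/(-452) = 339/(83 + 6) - 350*(-1/452) = 339/89 + 175/226 = 92189/20114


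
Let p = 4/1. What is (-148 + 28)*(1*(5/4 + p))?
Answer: -630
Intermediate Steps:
p = 4 (p = 4*1 = 4)
(-148 + 28)*(1*(5/4 + p)) = (-148 + 28)*(1*(5/4 + 4)) = -120*(5*(¼) + 4) = -120*(5/4 + 4) = -120*21/4 = -630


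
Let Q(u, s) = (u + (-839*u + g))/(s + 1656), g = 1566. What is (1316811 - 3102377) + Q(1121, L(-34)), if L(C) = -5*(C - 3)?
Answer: -469737834/263 ≈ -1.7861e+6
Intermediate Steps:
L(C) = 15 - 5*C (L(C) = -5*(-3 + C) = 15 - 5*C)
Q(u, s) = (1566 - 838*u)/(1656 + s) (Q(u, s) = (u + (-839*u + 1566))/(s + 1656) = (u + (1566 - 839*u))/(1656 + s) = (1566 - 838*u)/(1656 + s))
(1316811 - 3102377) + Q(1121, L(-34)) = (1316811 - 3102377) + 2*(783 - 419*1121)/(1656 + (15 - 5*(-34))) = -1785566 + 2*(783 - 469699)/(1656 + (15 + 170)) = -1785566 + 2*(-468916)/(1656 + 185) = -1785566 + 2*(-468916)/1841 = -1785566 + 2*(1/1841)*(-468916) = -1785566 - 133976/263 = -469737834/263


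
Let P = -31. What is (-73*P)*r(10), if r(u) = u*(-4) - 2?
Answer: -95046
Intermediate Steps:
r(u) = -2 - 4*u (r(u) = -4*u - 2 = -2 - 4*u)
(-73*P)*r(10) = (-73*(-31))*(-2 - 4*10) = 2263*(-2 - 40) = 2263*(-42) = -95046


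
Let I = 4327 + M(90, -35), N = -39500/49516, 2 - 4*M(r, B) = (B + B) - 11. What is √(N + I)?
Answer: √2664501626131/24758 ≈ 65.931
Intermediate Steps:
M(r, B) = 13/4 - B/2 (M(r, B) = ½ - ((B + B) - 11)/4 = ½ - (2*B - 11)/4 = ½ - (-11 + 2*B)/4 = ½ + (11/4 - B/2) = 13/4 - B/2)
N = -9875/12379 (N = -39500*1/49516 = -9875/12379 ≈ -0.79772)
I = 17391/4 (I = 4327 + (13/4 - ½*(-35)) = 4327 + (13/4 + 35/2) = 4327 + 83/4 = 17391/4 ≈ 4347.8)
√(N + I) = √(-9875/12379 + 17391/4) = √(215243689/49516) = √2664501626131/24758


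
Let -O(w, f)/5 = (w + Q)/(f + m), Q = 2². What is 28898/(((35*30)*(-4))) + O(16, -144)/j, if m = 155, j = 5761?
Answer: -18690971/2715900 ≈ -6.8821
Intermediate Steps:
Q = 4
O(w, f) = -5*(4 + w)/(155 + f) (O(w, f) = -5*(w + 4)/(f + 155) = -5*(4 + w)/(155 + f))
28898/(((35*30)*(-4))) + O(16, -144)/j = 28898/(((35*30)*(-4))) + (5*(-4 - 1*16)/(155 - 144))/5761 = 28898/((1050*(-4))) + (5*(-4 - 16)/11)*(1/5761) = 28898/(-4200) + (5*(1/11)*(-20))*(1/5761) = 28898*(-1/4200) - 100/11*1/5761 = -14449/2100 - 100/63371 = -18690971/2715900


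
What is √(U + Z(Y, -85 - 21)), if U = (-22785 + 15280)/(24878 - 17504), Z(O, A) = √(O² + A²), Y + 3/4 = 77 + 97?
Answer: √(-55341870 + 67969845*√26401)/7374 ≈ 14.216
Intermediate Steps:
Y = 693/4 (Y = -¾ + (77 + 97) = -¾ + 174 = 693/4 ≈ 173.25)
Z(O, A) = √(A² + O²)
U = -7505/7374 ≈ -1.0178
√(U + Z(Y, -85 - 21)) = √(-7505/7374 + √((-85 - 21)² + (693/4)²)) = √(-7505/7374 + √((-106)² + 480249/16)) = √(-7505/7374 + √(11236 + 480249/16)) = √(-7505/7374 + √(660025/16)) = √(-7505/7374 + 5*√26401/4)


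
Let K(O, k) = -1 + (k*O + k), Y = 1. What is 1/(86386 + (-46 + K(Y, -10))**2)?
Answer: 1/90875 ≈ 1.1004e-5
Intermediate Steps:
K(O, k) = -1 + k + O*k (K(O, k) = -1 + (O*k + k) = -1 + (k + O*k) = -1 + k + O*k)
1/(86386 + (-46 + K(Y, -10))**2) = 1/(86386 + (-46 + (-1 - 10 + 1*(-10)))**2) = 1/(86386 + (-46 + (-1 - 10 - 10))**2) = 1/(86386 + (-46 - 21)**2) = 1/(86386 + (-67)**2) = 1/(86386 + 4489) = 1/90875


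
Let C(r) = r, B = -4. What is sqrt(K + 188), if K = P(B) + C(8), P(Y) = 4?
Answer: 10*sqrt(2) ≈ 14.142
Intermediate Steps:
K = 12 (K = 4 + 8 = 12)
sqrt(K + 188) = sqrt(12 + 188) = sqrt(200) = 10*sqrt(2)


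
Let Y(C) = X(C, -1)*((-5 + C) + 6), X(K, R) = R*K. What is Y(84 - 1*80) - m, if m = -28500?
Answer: 28480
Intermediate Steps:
X(K, R) = K*R
Y(C) = -C*(1 + C) (Y(C) = (C*(-1))*((-5 + C) + 6) = (-C)*(1 + C) = -C*(1 + C))
Y(84 - 1*80) - m = -(84 - 1*80)*(1 + (84 - 1*80)) - 1*(-28500) = -(84 - 80)*(1 + (84 - 80)) + 28500 = -1*4*(1 + 4) + 28500 = -1*4*5 + 28500 = -20 + 28500 = 28480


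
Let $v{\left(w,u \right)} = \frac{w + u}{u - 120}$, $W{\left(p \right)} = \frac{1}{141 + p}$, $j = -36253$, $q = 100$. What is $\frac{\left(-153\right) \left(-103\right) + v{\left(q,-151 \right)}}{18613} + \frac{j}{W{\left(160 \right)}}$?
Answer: $- \frac{55042237656079}{5044123} \approx -1.0912 \cdot 10^{7}$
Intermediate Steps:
$v{\left(w,u \right)} = \frac{u + w}{-120 + u}$
$\frac{\left(-153\right) \left(-103\right) + v{\left(q,-151 \right)}}{18613} + \frac{j}{W{\left(160 \right)}} = \frac{\left(-153\right) \left(-103\right) + \frac{-151 + 100}{-120 - 151}}{18613} - \frac{36253}{\frac{1}{141 + 160}} = \left(15759 + \frac{1}{-271} \left(-51\right)\right) \frac{1}{18613} - \frac{36253}{\frac{1}{301}} = \left(15759 - - \frac{51}{271}\right) \frac{1}{18613} - 36253 \frac{1}{\frac{1}{301}} = \left(15759 + \frac{51}{271}\right) \frac{1}{18613} - 10912153 = \frac{4270740}{271} \cdot \frac{1}{18613} - 10912153 = \frac{4270740}{5044123} - 10912153 = - \frac{55042237656079}{5044123}$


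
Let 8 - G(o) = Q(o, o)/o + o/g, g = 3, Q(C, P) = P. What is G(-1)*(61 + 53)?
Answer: 836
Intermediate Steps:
G(o) = 7 - o/3 (G(o) = 8 - (o/o + o/3) = 8 - (1 + o*(1/3)) = 8 - (1 + o/3) = 8 + (-1 - o/3) = 7 - o/3)
G(-1)*(61 + 53) = (7 - 1/3*(-1))*(61 + 53) = (7 + 1/3)*114 = (22/3)*114 = 836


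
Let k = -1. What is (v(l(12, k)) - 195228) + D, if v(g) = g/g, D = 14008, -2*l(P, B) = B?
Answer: -181219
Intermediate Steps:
l(P, B) = -B/2
v(g) = 1
(v(l(12, k)) - 195228) + D = (1 - 195228) + 14008 = -195227 + 14008 = -181219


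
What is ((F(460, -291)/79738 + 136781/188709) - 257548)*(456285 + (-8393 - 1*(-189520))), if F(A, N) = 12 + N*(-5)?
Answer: -1235108526129413871310/7523639121 ≈ -1.6416e+11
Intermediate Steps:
F(A, N) = 12 - 5*N
((F(460, -291)/79738 + 136781/188709) - 257548)*(456285 + (-8393 - 1*(-189520))) = (((12 - 5*(-291))/79738 + 136781/188709) - 257548)*(456285 + (-8393 - 1*(-189520))) = (((12 + 1455)*(1/79738) + 136781*(1/188709)) - 257548)*(456285 + (-8393 + 189520)) = ((1467*(1/79738) + 136781/188709) - 257548)*(456285 + 181127) = ((1467/79738 + 136781/188709) - 257548)*637412 = (11183479481/15047278242 - 257548)*637412 = -3875385233191135/15047278242*637412 = -1235108526129413871310/7523639121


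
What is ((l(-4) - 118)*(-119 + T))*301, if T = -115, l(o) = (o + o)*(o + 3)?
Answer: 7747740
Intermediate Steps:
l(o) = 2*o*(3 + o) (l(o) = (2*o)*(3 + o) = 2*o*(3 + o))
((l(-4) - 118)*(-119 + T))*301 = ((2*(-4)*(3 - 4) - 118)*(-119 - 115))*301 = ((2*(-4)*(-1) - 118)*(-234))*301 = ((8 - 118)*(-234))*301 = -110*(-234)*301 = 25740*301 = 7747740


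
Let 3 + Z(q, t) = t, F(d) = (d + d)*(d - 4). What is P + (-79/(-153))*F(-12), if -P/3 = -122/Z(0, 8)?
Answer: 69226/255 ≈ 271.47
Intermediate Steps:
F(d) = 2*d*(-4 + d) (F(d) = (2*d)*(-4 + d) = 2*d*(-4 + d))
Z(q, t) = -3 + t
P = 366/5 (P = -(-366)/(-3 + 8) = -(-366)/5 = -3*(-122/5) = 366/5 ≈ 73.200)
P + (-79/(-153))*F(-12) = 366/5 + (-79/(-153))*(2*(-12)*(-4 - 12)) = 366/5 + (-79*(-1/153))*(2*(-12)*(-16)) = 366/5 + (79/153)*384 = 366/5 + 10112/51 = 69226/255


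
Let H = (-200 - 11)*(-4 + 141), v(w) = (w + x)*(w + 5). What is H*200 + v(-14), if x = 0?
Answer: -5781274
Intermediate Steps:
v(w) = w*(5 + w) (v(w) = (w + 0)*(w + 5) = w*(5 + w))
H = -28907 (H = -211*137 = -28907)
H*200 + v(-14) = -28907*200 - 14*(5 - 14) = -5781400 - 14*(-9) = -5781400 + 126 = -5781274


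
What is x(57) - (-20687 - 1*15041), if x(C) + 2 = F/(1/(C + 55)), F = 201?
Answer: 58238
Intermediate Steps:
x(C) = 11053 + 201*C (x(C) = -2 + 201/(1/(C + 55)) = -2 + 201/(1/(55 + C)) = -2 + 201*(55 + C) = -2 + (11055 + 201*C) = 11053 + 201*C)
x(57) - (-20687 - 1*15041) = (11053 + 201*57) - (-20687 - 1*15041) = (11053 + 11457) - (-20687 - 15041) = 22510 - 1*(-35728) = 22510 + 35728 = 58238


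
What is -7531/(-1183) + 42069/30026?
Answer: 275893433/35520758 ≈ 7.7671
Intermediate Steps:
-7531/(-1183) + 42069/30026 = -7531*(-1/1183) + 42069*(1/30026) = 7531/1183 + 42069/30026 = 275893433/35520758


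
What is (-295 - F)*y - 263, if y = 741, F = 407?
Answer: -520445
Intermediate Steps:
(-295 - F)*y - 263 = (-295 - 1*407)*741 - 263 = (-295 - 407)*741 - 263 = -702*741 - 263 = -520182 - 263 = -520445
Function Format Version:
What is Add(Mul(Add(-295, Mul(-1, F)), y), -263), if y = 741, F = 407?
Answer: -520445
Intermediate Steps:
Add(Mul(Add(-295, Mul(-1, F)), y), -263) = Add(Mul(Add(-295, Mul(-1, 407)), 741), -263) = Add(Mul(Add(-295, -407), 741), -263) = Add(Mul(-702, 741), -263) = Add(-520182, -263) = -520445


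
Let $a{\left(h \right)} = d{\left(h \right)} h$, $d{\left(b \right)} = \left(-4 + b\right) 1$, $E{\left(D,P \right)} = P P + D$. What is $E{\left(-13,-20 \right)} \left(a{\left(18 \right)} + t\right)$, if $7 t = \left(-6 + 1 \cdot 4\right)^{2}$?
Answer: $\frac{684216}{7} \approx 97745.0$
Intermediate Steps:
$E{\left(D,P \right)} = D + P^{2}$ ($E{\left(D,P \right)} = P^{2} + D = D + P^{2}$)
$t = \frac{4}{7}$ ($t = \frac{\left(-6 + 1 \cdot 4\right)^{2}}{7} = \frac{\left(-6 + 4\right)^{2}}{7} = \frac{\left(-2\right)^{2}}{7} = \frac{1}{7} \cdot 4 = \frac{4}{7} \approx 0.57143$)
$d{\left(b \right)} = -4 + b$
$a{\left(h \right)} = h \left(-4 + h\right)$ ($a{\left(h \right)} = \left(-4 + h\right) h = h \left(-4 + h\right)$)
$E{\left(-13,-20 \right)} \left(a{\left(18 \right)} + t\right) = \left(-13 + \left(-20\right)^{2}\right) \left(18 \left(-4 + 18\right) + \frac{4}{7}\right) = \left(-13 + 400\right) \left(18 \cdot 14 + \frac{4}{7}\right) = 387 \left(252 + \frac{4}{7}\right) = 387 \cdot \frac{1768}{7} = \frac{684216}{7}$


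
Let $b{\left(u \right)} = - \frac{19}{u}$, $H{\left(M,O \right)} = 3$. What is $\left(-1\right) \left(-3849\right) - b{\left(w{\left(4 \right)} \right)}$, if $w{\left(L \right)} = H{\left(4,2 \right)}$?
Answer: $\frac{11566}{3} \approx 3855.3$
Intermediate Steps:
$w{\left(L \right)} = 3$
$\left(-1\right) \left(-3849\right) - b{\left(w{\left(4 \right)} \right)} = \left(-1\right) \left(-3849\right) - - \frac{19}{3} = 3849 - \left(-19\right) \frac{1}{3} = 3849 - - \frac{19}{3} = 3849 + \frac{19}{3} = \frac{11566}{3}$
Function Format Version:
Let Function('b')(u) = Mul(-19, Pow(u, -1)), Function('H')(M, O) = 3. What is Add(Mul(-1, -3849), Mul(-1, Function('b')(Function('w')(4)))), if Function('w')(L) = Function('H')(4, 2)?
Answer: Rational(11566, 3) ≈ 3855.3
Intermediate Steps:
Function('w')(L) = 3
Add(Mul(-1, -3849), Mul(-1, Function('b')(Function('w')(4)))) = Add(Mul(-1, -3849), Mul(-1, Mul(-19, Pow(3, -1)))) = Add(3849, Mul(-1, Mul(-19, Rational(1, 3)))) = Add(3849, Mul(-1, Rational(-19, 3))) = Add(3849, Rational(19, 3)) = Rational(11566, 3)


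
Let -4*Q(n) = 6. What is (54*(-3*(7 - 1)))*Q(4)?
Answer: 1458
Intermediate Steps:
Q(n) = -3/2 (Q(n) = -1/4*6 = -3/2)
(54*(-3*(7 - 1)))*Q(4) = (54*(-3*(7 - 1)))*(-3/2) = (54*(-3*6))*(-3/2) = (54*(-18))*(-3/2) = -972*(-3/2) = 1458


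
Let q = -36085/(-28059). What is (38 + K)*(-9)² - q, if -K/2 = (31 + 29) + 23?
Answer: -290951797/28059 ≈ -10369.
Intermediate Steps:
K = -166 (K = -2*((31 + 29) + 23) = -2*(60 + 23) = -2*83 = -166)
q = 36085/28059 (q = -36085*(-1/28059) = 36085/28059 ≈ 1.2860)
(38 + K)*(-9)² - q = (38 - 166)*(-9)² - 1*36085/28059 = -128*81 - 36085/28059 = -10368 - 36085/28059 = -290951797/28059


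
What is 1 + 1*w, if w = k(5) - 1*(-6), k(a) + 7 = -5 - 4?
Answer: -9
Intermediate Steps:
k(a) = -16 (k(a) = -7 + (-5 - 4) = -7 - 9 = -16)
w = -10 (w = -16 - 1*(-6) = -16 + 6 = -10)
1 + 1*w = 1 + 1*(-10) = 1 - 10 = -9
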